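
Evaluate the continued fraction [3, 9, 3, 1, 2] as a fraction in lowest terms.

317/102

Using pₖ = aₖpₖ₋₁ + pₖ₋₂ and qₖ = aₖqₖ₋₁ + qₖ₋₂:
  k=0: a=3, p=3, q=1
  k=1: a=9, p=28, q=9
  k=2: a=3, p=87, q=28
  k=3: a=1, p=115, q=37
  k=4: a=2, p=317, q=102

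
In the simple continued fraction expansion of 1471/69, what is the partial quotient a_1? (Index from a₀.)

3

1471 = 21·69 + 22   →  a_0 = 21
69 = 3·22 + 3   →  a_1 = 3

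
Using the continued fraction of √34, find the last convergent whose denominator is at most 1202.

√34 = [5; 1, 4, 1, 10, …] (period length 4).
Convergents:
  p_0/q_0 = 5/1
  p_1/q_1 = 6/1
  p_2/q_2 = 29/5
  p_3/q_3 = 35/6
  p_4/q_4 = 379/65
  p_5/q_5 = 414/71
  p_6/q_6 = 2035/349
  p_7/q_7 = 2449/420
  p_8/q_8 = 26525/4549
q_7 = 420 ≤ 1202 < 4549 = q_8, so the answer is 2449/420.

2449/420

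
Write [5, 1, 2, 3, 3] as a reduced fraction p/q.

Using pₖ = aₖpₖ₋₁ + pₖ₋₂ and qₖ = aₖqₖ₋₁ + qₖ₋₂:
  k=0: a=5, p=5, q=1
  k=1: a=1, p=6, q=1
  k=2: a=2, p=17, q=3
  k=3: a=3, p=57, q=10
  k=4: a=3, p=188, q=33

188/33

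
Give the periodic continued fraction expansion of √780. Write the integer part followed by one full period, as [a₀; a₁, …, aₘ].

a₀ = ⌊√780⌋ = 27.
With m₀=0, d₀=1 and mₖ₊₁ = dₖaₖ − mₖ, dₖ₊₁ = (n − mₖ₊₁²)/dₖ, aₖ₊₁ = ⌊(a₀+mₖ₊₁)/dₖ₊₁⌋:
  k=1: m=27, d=51, a=1
  k=2: m=24, d=4, a=12
  k=3: m=24, d=51, a=1
  k=4: m=27, d=1, a=54
d=1 and a=2a₀=54 at k=4, so the next step gives (m, d) = (27, 51) again — its k=1 value — and the period has length 4.

[27; 1, 12, 1, 54]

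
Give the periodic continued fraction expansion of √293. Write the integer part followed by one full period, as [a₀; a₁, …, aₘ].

[17; 8, 1, 1, 8, 34]

a₀ = ⌊√293⌋ = 17.
With m₀=0, d₀=1 and mₖ₊₁ = dₖaₖ − mₖ, dₖ₊₁ = (n − mₖ₊₁²)/dₖ, aₖ₊₁ = ⌊(a₀+mₖ₊₁)/dₖ₊₁⌋:
  k=1: m=17, d=4, a=8
  k=2: m=15, d=17, a=1
  k=3: m=2, d=17, a=1
  k=4: m=15, d=4, a=8
  k=5: m=17, d=1, a=34
d=1 and a=2a₀=34 at k=5, so the next step gives (m, d) = (17, 4) again — its k=1 value — and the period has length 5.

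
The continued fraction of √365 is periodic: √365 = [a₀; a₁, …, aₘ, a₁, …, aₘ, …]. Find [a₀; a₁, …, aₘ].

a₀ = ⌊√365⌋ = 19.
With m₀=0, d₀=1 and mₖ₊₁ = dₖaₖ − mₖ, dₖ₊₁ = (n − mₖ₊₁²)/dₖ, aₖ₊₁ = ⌊(a₀+mₖ₊₁)/dₖ₊₁⌋:
  k=1: m=19, d=4, a=9
  k=2: m=17, d=19, a=1
  k=3: m=2, d=19, a=1
  k=4: m=17, d=4, a=9
  k=5: m=19, d=1, a=38
d=1 and a=2a₀=38 at k=5, so the next step gives (m, d) = (19, 4) again — its k=1 value — and the period has length 5.

[19; 9, 1, 1, 9, 38]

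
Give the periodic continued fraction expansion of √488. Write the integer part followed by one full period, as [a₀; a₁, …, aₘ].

a₀ = ⌊√488⌋ = 22.
With m₀=0, d₀=1 and mₖ₊₁ = dₖaₖ − mₖ, dₖ₊₁ = (n − mₖ₊₁²)/dₖ, aₖ₊₁ = ⌊(a₀+mₖ₊₁)/dₖ₊₁⌋:
  k=1: m=22, d=4, a=11
  k=2: m=22, d=1, a=44
d=1 and a=2a₀=44 at k=2, so the next step gives (m, d) = (22, 4) again — its k=1 value — and the period has length 2.

[22; 11, 44]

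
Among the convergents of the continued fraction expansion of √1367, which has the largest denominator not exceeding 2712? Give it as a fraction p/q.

√1367 = [36; 1, 35, 1, 72, …] (period length 4).
Convergents:
  p_0/q_0 = 36/1
  p_1/q_1 = 37/1
  p_2/q_2 = 1331/36
  p_3/q_3 = 1368/37
  p_4/q_4 = 99827/2700
  p_5/q_5 = 101195/2737
q_4 = 2700 ≤ 2712 < 2737 = q_5, so the answer is 99827/2700.

99827/2700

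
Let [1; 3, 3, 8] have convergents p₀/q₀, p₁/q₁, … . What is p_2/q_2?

Using pₖ = aₖpₖ₋₁ + pₖ₋₂, qₖ = aₖqₖ₋₁ + qₖ₋₂ (with p₋₁=1, p₋₂=0, q₋₁=0, q₋₂=1):
  k=0: a=1, p=1, q=1
  k=1: a=3, p=4, q=3
  k=2: a=3, p=13, q=10

13/10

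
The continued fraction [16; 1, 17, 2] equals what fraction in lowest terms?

Using pₖ = aₖpₖ₋₁ + pₖ₋₂ and qₖ = aₖqₖ₋₁ + qₖ₋₂:
  k=0: a=16, p=16, q=1
  k=1: a=1, p=17, q=1
  k=2: a=17, p=305, q=18
  k=3: a=2, p=627, q=37

627/37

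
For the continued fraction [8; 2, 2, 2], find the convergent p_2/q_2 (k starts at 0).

42/5

Using pₖ = aₖpₖ₋₁ + pₖ₋₂, qₖ = aₖqₖ₋₁ + qₖ₋₂ (with p₋₁=1, p₋₂=0, q₋₁=0, q₋₂=1):
  k=0: a=8, p=8, q=1
  k=1: a=2, p=17, q=2
  k=2: a=2, p=42, q=5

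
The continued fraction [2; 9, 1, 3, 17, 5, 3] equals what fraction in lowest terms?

22886/10885

Fold from the inside: start with 3/1.
  5 + 1/3 = 16/3
  17 + 3/16 = 275/16
  3 + 16/275 = 841/275
  1 + 275/841 = 1116/841
  9 + 841/1116 = 10885/1116
  2 + 1116/10885 = 22886/10885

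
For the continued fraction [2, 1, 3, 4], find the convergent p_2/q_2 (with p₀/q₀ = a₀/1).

Using pₖ = aₖpₖ₋₁ + pₖ₋₂, qₖ = aₖqₖ₋₁ + qₖ₋₂ (with p₋₁=1, p₋₂=0, q₋₁=0, q₋₂=1):
  k=0: a=2, p=2, q=1
  k=1: a=1, p=3, q=1
  k=2: a=3, p=11, q=4

11/4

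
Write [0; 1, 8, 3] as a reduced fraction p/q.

25/28

Fold from the inside: start with 3/1.
  8 + 1/3 = 25/3
  1 + 3/25 = 28/25
  0 + 25/28 = 25/28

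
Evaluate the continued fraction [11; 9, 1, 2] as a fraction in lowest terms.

322/29

Fold from the inside: start with 2/1.
  1 + 1/2 = 3/2
  9 + 2/3 = 29/3
  11 + 3/29 = 322/29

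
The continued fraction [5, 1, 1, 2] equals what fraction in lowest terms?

Fold from the inside: start with 2/1.
  1 + 1/2 = 3/2
  1 + 2/3 = 5/3
  5 + 3/5 = 28/5

28/5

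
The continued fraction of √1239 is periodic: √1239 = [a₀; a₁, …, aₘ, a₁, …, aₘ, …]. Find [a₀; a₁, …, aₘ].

[35; 5, 70]

a₀ = ⌊√1239⌋ = 35.
With m₀=0, d₀=1 and mₖ₊₁ = dₖaₖ − mₖ, dₖ₊₁ = (n − mₖ₊₁²)/dₖ, aₖ₊₁ = ⌊(a₀+mₖ₊₁)/dₖ₊₁⌋:
  k=1: m=35, d=14, a=5
  k=2: m=35, d=1, a=70
d=1 and a=2a₀=70 at k=2, so the next step gives (m, d) = (35, 14) again — its k=1 value — and the period has length 2.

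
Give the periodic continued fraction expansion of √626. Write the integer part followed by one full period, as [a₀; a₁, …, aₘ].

[25; 50]

a₀ = ⌊√626⌋ = 25.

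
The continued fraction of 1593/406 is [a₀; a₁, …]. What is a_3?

1593 = 3·406 + 375   →  a_0 = 3
406 = 1·375 + 31   →  a_1 = 1
375 = 12·31 + 3   →  a_2 = 12
31 = 10·3 + 1   →  a_3 = 10

10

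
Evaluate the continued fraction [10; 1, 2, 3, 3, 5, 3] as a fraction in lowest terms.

5969/558

Using pₖ = aₖpₖ₋₁ + pₖ₋₂ and qₖ = aₖqₖ₋₁ + qₖ₋₂:
  k=0: a=10, p=10, q=1
  k=1: a=1, p=11, q=1
  k=2: a=2, p=32, q=3
  k=3: a=3, p=107, q=10
  k=4: a=3, p=353, q=33
  k=5: a=5, p=1872, q=175
  k=6: a=3, p=5969, q=558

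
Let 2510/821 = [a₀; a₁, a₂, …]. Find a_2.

2510 = 3·821 + 47   →  a_0 = 3
821 = 17·47 + 22   →  a_1 = 17
47 = 2·22 + 3   →  a_2 = 2

2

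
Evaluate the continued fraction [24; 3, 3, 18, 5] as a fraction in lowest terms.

Fold from the inside: start with 5/1.
  18 + 1/5 = 91/5
  3 + 5/91 = 278/91
  3 + 91/278 = 925/278
  24 + 278/925 = 22478/925

22478/925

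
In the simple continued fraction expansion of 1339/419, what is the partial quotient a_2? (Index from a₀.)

1339 = 3·419 + 82   →  a_0 = 3
419 = 5·82 + 9   →  a_1 = 5
82 = 9·9 + 1   →  a_2 = 9

9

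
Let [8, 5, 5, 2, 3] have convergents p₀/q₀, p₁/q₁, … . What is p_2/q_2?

213/26

Using pₖ = aₖpₖ₋₁ + pₖ₋₂, qₖ = aₖqₖ₋₁ + qₖ₋₂ (with p₋₁=1, p₋₂=0, q₋₁=0, q₋₂=1):
  k=0: a=8, p=8, q=1
  k=1: a=5, p=41, q=5
  k=2: a=5, p=213, q=26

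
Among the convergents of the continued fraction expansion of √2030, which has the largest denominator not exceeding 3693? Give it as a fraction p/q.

√2030 = [45; 18, 90, …] (period length 2).
Convergents:
  p_0/q_0 = 45/1
  p_1/q_1 = 811/18
  p_2/q_2 = 73035/1621
  p_3/q_3 = 1315441/29196
q_2 = 1621 ≤ 3693 < 29196 = q_3, so the answer is 73035/1621.

73035/1621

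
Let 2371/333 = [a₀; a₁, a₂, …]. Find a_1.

8

2371 = 7·333 + 40   →  a_0 = 7
333 = 8·40 + 13   →  a_1 = 8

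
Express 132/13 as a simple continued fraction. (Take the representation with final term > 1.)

[10; 6, 2]

132 = 10·13 + 2
13 = 6·2 + 1
2 = 2·1 + 0  (stop)
So 132/13 = [10; 6, 2].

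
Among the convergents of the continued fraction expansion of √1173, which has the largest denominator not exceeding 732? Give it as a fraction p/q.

√1173 = [34; 4, 68, …] (period length 2).
Convergents:
  p_0/q_0 = 34/1
  p_1/q_1 = 137/4
  p_2/q_2 = 9350/273
  p_3/q_3 = 37537/1096
q_2 = 273 ≤ 732 < 1096 = q_3, so the answer is 9350/273.

9350/273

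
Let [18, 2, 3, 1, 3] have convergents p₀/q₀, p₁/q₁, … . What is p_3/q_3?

Using pₖ = aₖpₖ₋₁ + pₖ₋₂, qₖ = aₖqₖ₋₁ + qₖ₋₂ (with p₋₁=1, p₋₂=0, q₋₁=0, q₋₂=1):
  k=0: a=18, p=18, q=1
  k=1: a=2, p=37, q=2
  k=2: a=3, p=129, q=7
  k=3: a=1, p=166, q=9

166/9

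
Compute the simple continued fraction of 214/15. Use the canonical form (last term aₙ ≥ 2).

214 = 14*15 + 4
15 = 3*4 + 3
4 = 1*3 + 1
3 = 3*1 + 0  (stop)
So 214/15 = [14; 3, 1, 3].

[14; 3, 1, 3]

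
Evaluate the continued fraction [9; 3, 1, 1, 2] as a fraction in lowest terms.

Using pₖ = aₖpₖ₋₁ + pₖ₋₂ and qₖ = aₖqₖ₋₁ + qₖ₋₂:
  k=0: a=9, p=9, q=1
  k=1: a=3, p=28, q=3
  k=2: a=1, p=37, q=4
  k=3: a=1, p=65, q=7
  k=4: a=2, p=167, q=18

167/18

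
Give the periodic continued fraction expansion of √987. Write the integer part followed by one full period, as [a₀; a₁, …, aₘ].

[31; 2, 2, 2, 62]

a₀ = ⌊√987⌋ = 31.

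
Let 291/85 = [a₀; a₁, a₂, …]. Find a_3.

291 = 3·85 + 36   →  a_0 = 3
85 = 2·36 + 13   →  a_1 = 2
36 = 2·13 + 10   →  a_2 = 2
13 = 1·10 + 3   →  a_3 = 1

1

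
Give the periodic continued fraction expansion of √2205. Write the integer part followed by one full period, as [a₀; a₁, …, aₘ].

a₀ = ⌊√2205⌋ = 46.
With m₀=0, d₀=1 and mₖ₊₁ = dₖaₖ − mₖ, dₖ₊₁ = (n − mₖ₊₁²)/dₖ, aₖ₊₁ = ⌊(a₀+mₖ₊₁)/dₖ₊₁⌋:
  k=1: m=46, d=89, a=1
  k=2: m=43, d=4, a=22
  k=3: m=45, d=45, a=2
  k=4: m=45, d=4, a=22
  k=5: m=43, d=89, a=1
  k=6: m=46, d=1, a=92
d=1 and a=2a₀=92 at k=6, so the next step gives (m, d) = (46, 89) again — its k=1 value — and the period has length 6.

[46; 1, 22, 2, 22, 1, 92]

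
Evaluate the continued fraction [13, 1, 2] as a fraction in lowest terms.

41/3

Fold from the inside: start with 2/1.
  1 + 1/2 = 3/2
  13 + 2/3 = 41/3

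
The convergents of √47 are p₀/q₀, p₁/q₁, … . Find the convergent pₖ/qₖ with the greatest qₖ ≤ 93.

√47 = [6; 1, 5, 1, 12, …] (period length 4).
Convergents:
  p_0/q_0 = 6/1
  p_1/q_1 = 7/1
  p_2/q_2 = 41/6
  p_3/q_3 = 48/7
  p_4/q_4 = 617/90
  p_5/q_5 = 665/97
q_4 = 90 ≤ 93 < 97 = q_5, so the answer is 617/90.

617/90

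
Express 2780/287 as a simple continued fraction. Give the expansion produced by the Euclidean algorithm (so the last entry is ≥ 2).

2780 = 9*287 + 197
287 = 1*197 + 90
197 = 2*90 + 17
90 = 5*17 + 5
17 = 3*5 + 2
5 = 2*2 + 1
2 = 2*1 + 0  (stop)
So 2780/287 = [9; 1, 2, 5, 3, 2, 2].

[9; 1, 2, 5, 3, 2, 2]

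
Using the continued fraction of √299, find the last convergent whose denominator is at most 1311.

14231/823

√299 = [17; 3, 2, 3, 34, …] (period length 4).
Convergents:
  p_0/q_0 = 17/1
  p_1/q_1 = 52/3
  p_2/q_2 = 121/7
  p_3/q_3 = 415/24
  p_4/q_4 = 14231/823
  p_5/q_5 = 43108/2493
q_4 = 823 ≤ 1311 < 2493 = q_5, so the answer is 14231/823.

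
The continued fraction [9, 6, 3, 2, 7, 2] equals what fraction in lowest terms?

6393/698

Using pₖ = aₖpₖ₋₁ + pₖ₋₂ and qₖ = aₖqₖ₋₁ + qₖ₋₂:
  k=0: a=9, p=9, q=1
  k=1: a=6, p=55, q=6
  k=2: a=3, p=174, q=19
  k=3: a=2, p=403, q=44
  k=4: a=7, p=2995, q=327
  k=5: a=2, p=6393, q=698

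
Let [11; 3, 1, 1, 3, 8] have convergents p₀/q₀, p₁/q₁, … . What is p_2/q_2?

Using pₖ = aₖpₖ₋₁ + pₖ₋₂, qₖ = aₖqₖ₋₁ + qₖ₋₂ (with p₋₁=1, p₋₂=0, q₋₁=0, q₋₂=1):
  k=0: a=11, p=11, q=1
  k=1: a=3, p=34, q=3
  k=2: a=1, p=45, q=4

45/4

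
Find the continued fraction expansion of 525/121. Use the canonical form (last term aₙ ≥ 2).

[4; 2, 1, 19, 2]

525 = 4·121 + 41
121 = 2·41 + 39
41 = 1·39 + 2
39 = 19·2 + 1
2 = 2·1 + 0  (stop)
So 525/121 = [4; 2, 1, 19, 2].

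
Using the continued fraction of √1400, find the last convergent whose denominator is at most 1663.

33413/893

√1400 = [37; 2, 2, 2, 74, …] (period length 4).
Convergents:
  p_0/q_0 = 37/1
  p_1/q_1 = 75/2
  p_2/q_2 = 187/5
  p_3/q_3 = 449/12
  p_4/q_4 = 33413/893
  p_5/q_5 = 67275/1798
q_4 = 893 ≤ 1663 < 1798 = q_5, so the answer is 33413/893.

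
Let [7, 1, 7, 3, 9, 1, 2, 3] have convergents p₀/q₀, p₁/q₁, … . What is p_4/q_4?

Using pₖ = aₖpₖ₋₁ + pₖ₋₂, qₖ = aₖqₖ₋₁ + qₖ₋₂ (with p₋₁=1, p₋₂=0, q₋₁=0, q₋₂=1):
  k=0: a=7, p=7, q=1
  k=1: a=1, p=8, q=1
  k=2: a=7, p=63, q=8
  k=3: a=3, p=197, q=25
  k=4: a=9, p=1836, q=233

1836/233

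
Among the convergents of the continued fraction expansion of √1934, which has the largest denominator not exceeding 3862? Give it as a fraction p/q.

√1934 = [43; 1, 42, 1, 86, …] (period length 4).
Convergents:
  p_0/q_0 = 43/1
  p_1/q_1 = 44/1
  p_2/q_2 = 1891/43
  p_3/q_3 = 1935/44
  p_4/q_4 = 168301/3827
  p_5/q_5 = 170236/3871
q_4 = 3827 ≤ 3862 < 3871 = q_5, so the answer is 168301/3827.

168301/3827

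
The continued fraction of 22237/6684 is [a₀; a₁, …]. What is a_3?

22237 = 3·6684 + 2185   →  a_0 = 3
6684 = 3·2185 + 129   →  a_1 = 3
2185 = 16·129 + 121   →  a_2 = 16
129 = 1·121 + 8   →  a_3 = 1

1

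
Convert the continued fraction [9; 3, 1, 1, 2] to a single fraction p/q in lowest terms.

Using pₖ = aₖpₖ₋₁ + pₖ₋₂ and qₖ = aₖqₖ₋₁ + qₖ₋₂:
  k=0: a=9, p=9, q=1
  k=1: a=3, p=28, q=3
  k=2: a=1, p=37, q=4
  k=3: a=1, p=65, q=7
  k=4: a=2, p=167, q=18

167/18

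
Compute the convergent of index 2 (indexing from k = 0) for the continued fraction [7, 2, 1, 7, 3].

22/3

Using pₖ = aₖpₖ₋₁ + pₖ₋₂, qₖ = aₖqₖ₋₁ + qₖ₋₂ (with p₋₁=1, p₋₂=0, q₋₁=0, q₋₂=1):
  k=0: a=7, p=7, q=1
  k=1: a=2, p=15, q=2
  k=2: a=1, p=22, q=3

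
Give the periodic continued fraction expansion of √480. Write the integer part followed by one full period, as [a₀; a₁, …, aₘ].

a₀ = ⌊√480⌋ = 21.
With m₀=0, d₀=1 and mₖ₊₁ = dₖaₖ − mₖ, dₖ₊₁ = (n − mₖ₊₁²)/dₖ, aₖ₊₁ = ⌊(a₀+mₖ₊₁)/dₖ₊₁⌋:
  k=1: m=21, d=39, a=1
  k=2: m=18, d=4, a=9
  k=3: m=18, d=39, a=1
  k=4: m=21, d=1, a=42
d=1 and a=2a₀=42 at k=4, so the next step gives (m, d) = (21, 39) again — its k=1 value — and the period has length 4.

[21; 1, 9, 1, 42]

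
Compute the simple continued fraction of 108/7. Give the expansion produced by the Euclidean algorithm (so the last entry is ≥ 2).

[15; 2, 3]

108 = 15*7 + 3
7 = 2*3 + 1
3 = 3*1 + 0  (stop)
So 108/7 = [15; 2, 3].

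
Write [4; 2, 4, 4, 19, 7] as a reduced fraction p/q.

22926/5155

Fold from the inside: start with 7/1.
  19 + 1/7 = 134/7
  4 + 7/134 = 543/134
  4 + 134/543 = 2306/543
  2 + 543/2306 = 5155/2306
  4 + 2306/5155 = 22926/5155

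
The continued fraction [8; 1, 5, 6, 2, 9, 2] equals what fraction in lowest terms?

14087/1594

Fold from the inside: start with 2/1.
  9 + 1/2 = 19/2
  2 + 2/19 = 40/19
  6 + 19/40 = 259/40
  5 + 40/259 = 1335/259
  1 + 259/1335 = 1594/1335
  8 + 1335/1594 = 14087/1594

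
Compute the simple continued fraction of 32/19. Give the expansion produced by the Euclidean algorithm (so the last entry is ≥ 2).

[1; 1, 2, 6]

32 = 1·19 + 13
19 = 1·13 + 6
13 = 2·6 + 1
6 = 6·1 + 0  (stop)
So 32/19 = [1; 1, 2, 6].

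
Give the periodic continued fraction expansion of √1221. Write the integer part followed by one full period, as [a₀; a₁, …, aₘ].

a₀ = ⌊√1221⌋ = 34.
With m₀=0, d₀=1 and mₖ₊₁ = dₖaₖ − mₖ, dₖ₊₁ = (n − mₖ₊₁²)/dₖ, aₖ₊₁ = ⌊(a₀+mₖ₊₁)/dₖ₊₁⌋:
  k=1: m=34, d=65, a=1
  k=2: m=31, d=4, a=16
  k=3: m=33, d=33, a=2
  k=4: m=33, d=4, a=16
  k=5: m=31, d=65, a=1
  k=6: m=34, d=1, a=68
d=1 and a=2a₀=68 at k=6, so the next step gives (m, d) = (34, 65) again — its k=1 value — and the period has length 6.

[34; 1, 16, 2, 16, 1, 68]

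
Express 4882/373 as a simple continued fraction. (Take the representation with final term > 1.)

4882 = 13·373 + 33
373 = 11·33 + 10
33 = 3·10 + 3
10 = 3·3 + 1
3 = 3·1 + 0  (stop)
So 4882/373 = [13; 11, 3, 3, 3].

[13; 11, 3, 3, 3]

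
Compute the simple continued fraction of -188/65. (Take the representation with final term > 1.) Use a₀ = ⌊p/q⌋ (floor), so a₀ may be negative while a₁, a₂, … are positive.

[-3; 9, 3, 2]

-188 = -3*65 + 7
65 = 9*7 + 2
7 = 3*2 + 1
2 = 2*1 + 0  (stop)
So -188/65 = [-3; 9, 3, 2].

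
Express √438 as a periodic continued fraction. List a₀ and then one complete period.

a₀ = ⌊√438⌋ = 20.
With m₀=0, d₀=1 and mₖ₊₁ = dₖaₖ − mₖ, dₖ₊₁ = (n − mₖ₊₁²)/dₖ, aₖ₊₁ = ⌊(a₀+mₖ₊₁)/dₖ₊₁⌋:
  k=1: m=20, d=38, a=1
  k=2: m=18, d=3, a=12
  k=3: m=18, d=38, a=1
  k=4: m=20, d=1, a=40
d=1 and a=2a₀=40 at k=4, so the next step gives (m, d) = (20, 38) again — its k=1 value — and the period has length 4.

[20; 1, 12, 1, 40]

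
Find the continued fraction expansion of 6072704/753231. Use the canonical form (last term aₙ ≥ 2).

6072704 = 8·753231 + 46856
753231 = 16·46856 + 3535
46856 = 13·3535 + 901
3535 = 3·901 + 832
901 = 1·832 + 69
832 = 12·69 + 4
69 = 17·4 + 1
4 = 4·1 + 0  (stop)
So 6072704/753231 = [8; 16, 13, 3, 1, 12, 17, 4].

[8; 16, 13, 3, 1, 12, 17, 4]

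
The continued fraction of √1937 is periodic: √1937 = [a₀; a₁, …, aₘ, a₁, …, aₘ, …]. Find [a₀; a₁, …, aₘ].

[44; 88]

a₀ = ⌊√1937⌋ = 44.
With m₀=0, d₀=1 and mₖ₊₁ = dₖaₖ − mₖ, dₖ₊₁ = (n − mₖ₊₁²)/dₖ, aₖ₊₁ = ⌊(a₀+mₖ₊₁)/dₖ₊₁⌋:
  k=1: m=44, d=1, a=88
d=1 and a=2a₀=88 at k=1, so the next step gives (m, d) = (44, 1) again — its k=1 value — and the period has length 1.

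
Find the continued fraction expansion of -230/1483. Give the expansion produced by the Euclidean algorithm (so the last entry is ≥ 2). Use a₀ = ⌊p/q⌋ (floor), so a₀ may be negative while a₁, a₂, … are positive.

-230 = -1*1483 + 1253
1483 = 1*1253 + 230
1253 = 5*230 + 103
230 = 2*103 + 24
103 = 4*24 + 7
24 = 3*7 + 3
7 = 2*3 + 1
3 = 3*1 + 0  (stop)
So -230/1483 = [-1; 1, 5, 2, 4, 3, 2, 3].

[-1; 1, 5, 2, 4, 3, 2, 3]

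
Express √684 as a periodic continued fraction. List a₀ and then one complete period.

a₀ = ⌊√684⌋ = 26.
With m₀=0, d₀=1 and mₖ₊₁ = dₖaₖ − mₖ, dₖ₊₁ = (n − mₖ₊₁²)/dₖ, aₖ₊₁ = ⌊(a₀+mₖ₊₁)/dₖ₊₁⌋:
  k=1: m=26, d=8, a=6
  k=2: m=22, d=25, a=1
  k=3: m=3, d=27, a=1
  k=4: m=24, d=4, a=12
  k=5: m=24, d=27, a=1
  k=6: m=3, d=25, a=1
  k=7: m=22, d=8, a=6
  k=8: m=26, d=1, a=52
d=1 and a=2a₀=52 at k=8, so the next step gives (m, d) = (26, 8) again — its k=1 value — and the period has length 8.

[26; 6, 1, 1, 12, 1, 1, 6, 52]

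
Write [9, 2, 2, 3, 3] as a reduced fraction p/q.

527/56

Using pₖ = aₖpₖ₋₁ + pₖ₋₂ and qₖ = aₖqₖ₋₁ + qₖ₋₂:
  k=0: a=9, p=9, q=1
  k=1: a=2, p=19, q=2
  k=2: a=2, p=47, q=5
  k=3: a=3, p=160, q=17
  k=4: a=3, p=527, q=56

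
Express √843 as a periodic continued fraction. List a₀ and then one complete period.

a₀ = ⌊√843⌋ = 29.
With m₀=0, d₀=1 and mₖ₊₁ = dₖaₖ − mₖ, dₖ₊₁ = (n − mₖ₊₁²)/dₖ, aₖ₊₁ = ⌊(a₀+mₖ₊₁)/dₖ₊₁⌋:
  k=1: m=29, d=2, a=29
  k=2: m=29, d=1, a=58
d=1 and a=2a₀=58 at k=2, so the next step gives (m, d) = (29, 2) again — its k=1 value — and the period has length 2.

[29; 29, 58]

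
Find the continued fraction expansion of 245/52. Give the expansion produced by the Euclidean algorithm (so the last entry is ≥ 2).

245 = 4*52 + 37
52 = 1*37 + 15
37 = 2*15 + 7
15 = 2*7 + 1
7 = 7*1 + 0  (stop)
So 245/52 = [4; 1, 2, 2, 7].

[4; 1, 2, 2, 7]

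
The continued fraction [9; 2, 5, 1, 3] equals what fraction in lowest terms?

Fold from the inside: start with 3/1.
  1 + 1/3 = 4/3
  5 + 3/4 = 23/4
  2 + 4/23 = 50/23
  9 + 23/50 = 473/50

473/50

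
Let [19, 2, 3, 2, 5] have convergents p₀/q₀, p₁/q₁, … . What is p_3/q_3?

Using pₖ = aₖpₖ₋₁ + pₖ₋₂, qₖ = aₖqₖ₋₁ + qₖ₋₂ (with p₋₁=1, p₋₂=0, q₋₁=0, q₋₂=1):
  k=0: a=19, p=19, q=1
  k=1: a=2, p=39, q=2
  k=2: a=3, p=136, q=7
  k=3: a=2, p=311, q=16

311/16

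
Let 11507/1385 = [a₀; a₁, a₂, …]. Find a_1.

11507 = 8·1385 + 427   →  a_0 = 8
1385 = 3·427 + 104   →  a_1 = 3

3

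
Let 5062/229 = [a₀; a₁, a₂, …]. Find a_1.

5062 = 22·229 + 24   →  a_0 = 22
229 = 9·24 + 13   →  a_1 = 9

9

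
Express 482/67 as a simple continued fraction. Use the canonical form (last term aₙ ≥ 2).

[7; 5, 6, 2]

482 = 7·67 + 13
67 = 5·13 + 2
13 = 6·2 + 1
2 = 2·1 + 0  (stop)
So 482/67 = [7; 5, 6, 2].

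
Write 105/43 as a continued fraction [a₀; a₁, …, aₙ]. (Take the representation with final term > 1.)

[2; 2, 3, 1, 4]

105 = 2·43 + 19
43 = 2·19 + 5
19 = 3·5 + 4
5 = 1·4 + 1
4 = 4·1 + 0  (stop)
So 105/43 = [2; 2, 3, 1, 4].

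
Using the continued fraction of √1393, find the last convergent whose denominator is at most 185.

3583/96

√1393 = [37; 3, 10, 3, 74, …] (period length 4).
Convergents:
  p_0/q_0 = 37/1
  p_1/q_1 = 112/3
  p_2/q_2 = 1157/31
  p_3/q_3 = 3583/96
  p_4/q_4 = 266299/7135
q_3 = 96 ≤ 185 < 7135 = q_4, so the answer is 3583/96.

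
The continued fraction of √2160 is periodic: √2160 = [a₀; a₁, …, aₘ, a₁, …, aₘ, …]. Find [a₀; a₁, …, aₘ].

[46; 2, 9, 1, 4, 1, 9, 2, 92]

a₀ = ⌊√2160⌋ = 46.
With m₀=0, d₀=1 and mₖ₊₁ = dₖaₖ − mₖ, dₖ₊₁ = (n − mₖ₊₁²)/dₖ, aₖ₊₁ = ⌊(a₀+mₖ₊₁)/dₖ₊₁⌋:
  k=1: m=46, d=44, a=2
  k=2: m=42, d=9, a=9
  k=3: m=39, d=71, a=1
  k=4: m=32, d=16, a=4
  k=5: m=32, d=71, a=1
  k=6: m=39, d=9, a=9
  k=7: m=42, d=44, a=2
  k=8: m=46, d=1, a=92
d=1 and a=2a₀=92 at k=8, so the next step gives (m, d) = (46, 44) again — its k=1 value — and the period has length 8.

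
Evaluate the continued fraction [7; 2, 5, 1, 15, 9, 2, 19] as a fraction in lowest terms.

Fold from the inside: start with 19/1.
  2 + 1/19 = 39/19
  9 + 19/39 = 370/39
  15 + 39/370 = 5589/370
  1 + 370/5589 = 5959/5589
  5 + 5589/5959 = 35384/5959
  2 + 5959/35384 = 76727/35384
  7 + 35384/76727 = 572473/76727

572473/76727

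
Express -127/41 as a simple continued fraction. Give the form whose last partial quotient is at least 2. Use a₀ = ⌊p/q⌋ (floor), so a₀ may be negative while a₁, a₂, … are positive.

[-4; 1, 9, 4]

-127 = -4·41 + 37
41 = 1·37 + 4
37 = 9·4 + 1
4 = 4·1 + 0  (stop)
So -127/41 = [-4; 1, 9, 4].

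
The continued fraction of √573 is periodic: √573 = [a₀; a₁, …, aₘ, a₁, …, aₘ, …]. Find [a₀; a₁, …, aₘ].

[23; 1, 14, 1, 46]

a₀ = ⌊√573⌋ = 23.
With m₀=0, d₀=1 and mₖ₊₁ = dₖaₖ − mₖ, dₖ₊₁ = (n − mₖ₊₁²)/dₖ, aₖ₊₁ = ⌊(a₀+mₖ₊₁)/dₖ₊₁⌋:
  k=1: m=23, d=44, a=1
  k=2: m=21, d=3, a=14
  k=3: m=21, d=44, a=1
  k=4: m=23, d=1, a=46
d=1 and a=2a₀=46 at k=4, so the next step gives (m, d) = (23, 44) again — its k=1 value — and the period has length 4.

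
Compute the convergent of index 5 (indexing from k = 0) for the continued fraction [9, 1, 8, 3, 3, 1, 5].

Using pₖ = aₖpₖ₋₁ + pₖ₋₂, qₖ = aₖqₖ₋₁ + qₖ₋₂ (with p₋₁=1, p₋₂=0, q₋₁=0, q₋₂=1):
  k=0: a=9, p=9, q=1
  k=1: a=1, p=10, q=1
  k=2: a=8, p=89, q=9
  k=3: a=3, p=277, q=28
  k=4: a=3, p=920, q=93
  k=5: a=1, p=1197, q=121

1197/121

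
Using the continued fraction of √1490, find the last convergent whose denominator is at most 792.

√1490 = [38; 1, 1, 1, 1, 76, …] (period length 5).
Convergents:
  p_0/q_0 = 38/1
  p_1/q_1 = 39/1
  p_2/q_2 = 77/2
  p_3/q_3 = 116/3
  p_4/q_4 = 193/5
  p_5/q_5 = 14784/383
  p_6/q_6 = 14977/388
  p_7/q_7 = 29761/771
  p_8/q_8 = 44738/1159
q_7 = 771 ≤ 792 < 1159 = q_8, so the answer is 29761/771.

29761/771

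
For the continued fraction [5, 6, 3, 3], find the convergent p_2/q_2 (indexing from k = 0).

98/19

Using pₖ = aₖpₖ₋₁ + pₖ₋₂, qₖ = aₖqₖ₋₁ + qₖ₋₂ (with p₋₁=1, p₋₂=0, q₋₁=0, q₋₂=1):
  k=0: a=5, p=5, q=1
  k=1: a=6, p=31, q=6
  k=2: a=3, p=98, q=19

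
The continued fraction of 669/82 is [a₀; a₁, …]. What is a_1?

6

669 = 8·82 + 13   →  a_0 = 8
82 = 6·13 + 4   →  a_1 = 6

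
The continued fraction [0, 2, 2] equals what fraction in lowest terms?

Using pₖ = aₖpₖ₋₁ + pₖ₋₂ and qₖ = aₖqₖ₋₁ + qₖ₋₂:
  k=0: a=0, p=0, q=1
  k=1: a=2, p=1, q=2
  k=2: a=2, p=2, q=5

2/5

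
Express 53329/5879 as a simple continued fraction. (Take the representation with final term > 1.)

[9; 14, 15, 2, 13]

53329 = 9×5879 + 418
5879 = 14×418 + 27
418 = 15×27 + 13
27 = 2×13 + 1
13 = 13×1 + 0  (stop)
So 53329/5879 = [9; 14, 15, 2, 13].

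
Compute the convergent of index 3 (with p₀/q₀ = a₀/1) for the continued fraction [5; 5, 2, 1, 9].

Using pₖ = aₖpₖ₋₁ + pₖ₋₂, qₖ = aₖqₖ₋₁ + qₖ₋₂ (with p₋₁=1, p₋₂=0, q₋₁=0, q₋₂=1):
  k=0: a=5, p=5, q=1
  k=1: a=5, p=26, q=5
  k=2: a=2, p=57, q=11
  k=3: a=1, p=83, q=16

83/16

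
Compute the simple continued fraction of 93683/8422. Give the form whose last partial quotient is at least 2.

93683 = 11·8422 + 1041
8422 = 8·1041 + 94
1041 = 11·94 + 7
94 = 13·7 + 3
7 = 2·3 + 1
3 = 3·1 + 0  (stop)
So 93683/8422 = [11; 8, 11, 13, 2, 3].

[11; 8, 11, 13, 2, 3]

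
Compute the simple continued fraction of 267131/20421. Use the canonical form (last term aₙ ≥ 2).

[13; 12, 3, 6, 3, 13, 2]

267131 = 13×20421 + 1658
20421 = 12×1658 + 525
1658 = 3×525 + 83
525 = 6×83 + 27
83 = 3×27 + 2
27 = 13×2 + 1
2 = 2×1 + 0  (stop)
So 267131/20421 = [13; 12, 3, 6, 3, 13, 2].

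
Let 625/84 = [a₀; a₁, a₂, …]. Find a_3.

625 = 7·84 + 37   →  a_0 = 7
84 = 2·37 + 10   →  a_1 = 2
37 = 3·10 + 7   →  a_2 = 3
10 = 1·7 + 3   →  a_3 = 1

1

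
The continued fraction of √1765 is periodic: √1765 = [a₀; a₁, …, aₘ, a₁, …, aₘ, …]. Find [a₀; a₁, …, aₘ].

[42; 84]

a₀ = ⌊√1765⌋ = 42.
With m₀=0, d₀=1 and mₖ₊₁ = dₖaₖ − mₖ, dₖ₊₁ = (n − mₖ₊₁²)/dₖ, aₖ₊₁ = ⌊(a₀+mₖ₊₁)/dₖ₊₁⌋:
  k=1: m=42, d=1, a=84
d=1 and a=2a₀=84 at k=1, so the next step gives (m, d) = (42, 1) again — its k=1 value — and the period has length 1.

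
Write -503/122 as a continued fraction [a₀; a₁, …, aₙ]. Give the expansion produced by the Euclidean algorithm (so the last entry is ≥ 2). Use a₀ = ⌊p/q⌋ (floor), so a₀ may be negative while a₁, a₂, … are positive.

[-5; 1, 7, 7, 2]

-503 = -5×122 + 107
122 = 1×107 + 15
107 = 7×15 + 2
15 = 7×2 + 1
2 = 2×1 + 0  (stop)
So -503/122 = [-5; 1, 7, 7, 2].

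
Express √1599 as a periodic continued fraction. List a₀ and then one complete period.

a₀ = ⌊√1599⌋ = 39.
With m₀=0, d₀=1 and mₖ₊₁ = dₖaₖ − mₖ, dₖ₊₁ = (n − mₖ₊₁²)/dₖ, aₖ₊₁ = ⌊(a₀+mₖ₊₁)/dₖ₊₁⌋:
  k=1: m=39, d=78, a=1
  k=2: m=39, d=1, a=78
d=1 and a=2a₀=78 at k=2, so the next step gives (m, d) = (39, 78) again — its k=1 value — and the period has length 2.

[39; 1, 78]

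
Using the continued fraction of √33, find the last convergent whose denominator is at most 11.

23/4

√33 = [5; 1, 2, 1, 10, …] (period length 4).
Convergents:
  p_0/q_0 = 5/1
  p_1/q_1 = 6/1
  p_2/q_2 = 17/3
  p_3/q_3 = 23/4
  p_4/q_4 = 247/43
q_3 = 4 ≤ 11 < 43 = q_4, so the answer is 23/4.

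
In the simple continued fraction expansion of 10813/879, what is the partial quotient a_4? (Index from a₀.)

10813 = 12·879 + 265   →  a_0 = 12
879 = 3·265 + 84   →  a_1 = 3
265 = 3·84 + 13   →  a_2 = 3
84 = 6·13 + 6   →  a_3 = 6
13 = 2·6 + 1   →  a_4 = 2

2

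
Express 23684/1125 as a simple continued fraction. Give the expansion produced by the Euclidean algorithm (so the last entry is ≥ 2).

23684 = 21·1125 + 59
1125 = 19·59 + 4
59 = 14·4 + 3
4 = 1·3 + 1
3 = 3·1 + 0  (stop)
So 23684/1125 = [21; 19, 14, 1, 3].

[21; 19, 14, 1, 3]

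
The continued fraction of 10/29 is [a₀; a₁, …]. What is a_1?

10 = 0·29 + 10   →  a_0 = 0
29 = 2·10 + 9   →  a_1 = 2

2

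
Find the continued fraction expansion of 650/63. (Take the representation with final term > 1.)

650 = 10×63 + 20
63 = 3×20 + 3
20 = 6×3 + 2
3 = 1×2 + 1
2 = 2×1 + 0  (stop)
So 650/63 = [10; 3, 6, 1, 2].

[10; 3, 6, 1, 2]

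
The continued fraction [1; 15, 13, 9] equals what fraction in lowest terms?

1897/1779

Using pₖ = aₖpₖ₋₁ + pₖ₋₂ and qₖ = aₖqₖ₋₁ + qₖ₋₂:
  k=0: a=1, p=1, q=1
  k=1: a=15, p=16, q=15
  k=2: a=13, p=209, q=196
  k=3: a=9, p=1897, q=1779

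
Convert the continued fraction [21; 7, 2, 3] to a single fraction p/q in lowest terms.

Using pₖ = aₖpₖ₋₁ + pₖ₋₂ and qₖ = aₖqₖ₋₁ + qₖ₋₂:
  k=0: a=21, p=21, q=1
  k=1: a=7, p=148, q=7
  k=2: a=2, p=317, q=15
  k=3: a=3, p=1099, q=52

1099/52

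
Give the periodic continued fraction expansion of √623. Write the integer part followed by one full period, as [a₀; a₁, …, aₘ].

a₀ = ⌊√623⌋ = 24.
With m₀=0, d₀=1 and mₖ₊₁ = dₖaₖ − mₖ, dₖ₊₁ = (n − mₖ₊₁²)/dₖ, aₖ₊₁ = ⌊(a₀+mₖ₊₁)/dₖ₊₁⌋:
  k=1: m=24, d=47, a=1
  k=2: m=23, d=2, a=23
  k=3: m=23, d=47, a=1
  k=4: m=24, d=1, a=48
d=1 and a=2a₀=48 at k=4, so the next step gives (m, d) = (24, 47) again — its k=1 value — and the period has length 4.

[24; 1, 23, 1, 48]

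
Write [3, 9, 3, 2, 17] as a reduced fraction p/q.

3521/1133

Using pₖ = aₖpₖ₋₁ + pₖ₋₂ and qₖ = aₖqₖ₋₁ + qₖ₋₂:
  k=0: a=3, p=3, q=1
  k=1: a=9, p=28, q=9
  k=2: a=3, p=87, q=28
  k=3: a=2, p=202, q=65
  k=4: a=17, p=3521, q=1133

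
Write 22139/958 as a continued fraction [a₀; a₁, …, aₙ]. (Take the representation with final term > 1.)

[23; 9, 8, 13]

22139 = 23*958 + 105
958 = 9*105 + 13
105 = 8*13 + 1
13 = 13*1 + 0  (stop)
So 22139/958 = [23; 9, 8, 13].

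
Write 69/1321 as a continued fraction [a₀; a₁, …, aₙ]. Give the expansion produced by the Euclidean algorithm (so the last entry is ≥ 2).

[0; 19, 6, 1, 9]

69 = 0×1321 + 69
1321 = 19×69 + 10
69 = 6×10 + 9
10 = 1×9 + 1
9 = 9×1 + 0  (stop)
So 69/1321 = [0; 19, 6, 1, 9].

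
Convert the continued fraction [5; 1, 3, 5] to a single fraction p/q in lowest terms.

121/21

Fold from the inside: start with 5/1.
  3 + 1/5 = 16/5
  1 + 5/16 = 21/16
  5 + 16/21 = 121/21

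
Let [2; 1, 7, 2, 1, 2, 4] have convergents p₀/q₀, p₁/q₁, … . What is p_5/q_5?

Using pₖ = aₖpₖ₋₁ + pₖ₋₂, qₖ = aₖqₖ₋₁ + qₖ₋₂ (with p₋₁=1, p₋₂=0, q₋₁=0, q₋₂=1):
  k=0: a=2, p=2, q=1
  k=1: a=1, p=3, q=1
  k=2: a=7, p=23, q=8
  k=3: a=2, p=49, q=17
  k=4: a=1, p=72, q=25
  k=5: a=2, p=193, q=67

193/67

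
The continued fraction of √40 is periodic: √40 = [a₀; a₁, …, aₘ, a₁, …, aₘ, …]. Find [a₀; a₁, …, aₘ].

a₀ = ⌊√40⌋ = 6.

[6; 3, 12]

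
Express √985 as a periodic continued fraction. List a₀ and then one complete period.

a₀ = ⌊√985⌋ = 31.
With m₀=0, d₀=1 and mₖ₊₁ = dₖaₖ − mₖ, dₖ₊₁ = (n − mₖ₊₁²)/dₖ, aₖ₊₁ = ⌊(a₀+mₖ₊₁)/dₖ₊₁⌋:
  k=1: m=31, d=24, a=2
  k=2: m=17, d=29, a=1
  k=3: m=12, d=29, a=1
  k=4: m=17, d=24, a=2
  k=5: m=31, d=1, a=62
d=1 and a=2a₀=62 at k=5, so the next step gives (m, d) = (31, 24) again — its k=1 value — and the period has length 5.

[31; 2, 1, 1, 2, 62]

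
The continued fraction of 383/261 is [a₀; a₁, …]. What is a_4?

1

383 = 1·261 + 122   →  a_0 = 1
261 = 2·122 + 17   →  a_1 = 2
122 = 7·17 + 3   →  a_2 = 7
17 = 5·3 + 2   →  a_3 = 5
3 = 1·2 + 1   →  a_4 = 1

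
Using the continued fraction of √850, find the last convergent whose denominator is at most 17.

√850 = [29; 6, 2, 6, 58, …] (period length 4).
Convergents:
  p_0/q_0 = 29/1
  p_1/q_1 = 175/6
  p_2/q_2 = 379/13
  p_3/q_3 = 2449/84
q_2 = 13 ≤ 17 < 84 = q_3, so the answer is 379/13.

379/13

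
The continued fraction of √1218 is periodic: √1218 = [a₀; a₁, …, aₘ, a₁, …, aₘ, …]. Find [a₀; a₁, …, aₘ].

[34; 1, 8, 1, 68]

a₀ = ⌊√1218⌋ = 34.
With m₀=0, d₀=1 and mₖ₊₁ = dₖaₖ − mₖ, dₖ₊₁ = (n − mₖ₊₁²)/dₖ, aₖ₊₁ = ⌊(a₀+mₖ₊₁)/dₖ₊₁⌋:
  k=1: m=34, d=62, a=1
  k=2: m=28, d=7, a=8
  k=3: m=28, d=62, a=1
  k=4: m=34, d=1, a=68
d=1 and a=2a₀=68 at k=4, so the next step gives (m, d) = (34, 62) again — its k=1 value — and the period has length 4.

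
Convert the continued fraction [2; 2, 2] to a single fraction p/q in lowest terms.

Using pₖ = aₖpₖ₋₁ + pₖ₋₂ and qₖ = aₖqₖ₋₁ + qₖ₋₂:
  k=0: a=2, p=2, q=1
  k=1: a=2, p=5, q=2
  k=2: a=2, p=12, q=5

12/5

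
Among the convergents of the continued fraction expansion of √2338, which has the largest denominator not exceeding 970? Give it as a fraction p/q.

√2338 = [48; 2, 1, 5, 48, 5, 1, 2, 96, …] (period length 8).
Convergents:
  p_0/q_0 = 48/1
  p_1/q_1 = 97/2
  p_2/q_2 = 145/3
  p_3/q_3 = 822/17
  p_4/q_4 = 39601/819
  p_5/q_5 = 198827/4112
q_4 = 819 ≤ 970 < 4112 = q_5, so the answer is 39601/819.

39601/819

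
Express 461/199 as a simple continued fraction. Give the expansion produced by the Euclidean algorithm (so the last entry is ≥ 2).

461 = 2*199 + 63
199 = 3*63 + 10
63 = 6*10 + 3
10 = 3*3 + 1
3 = 3*1 + 0  (stop)
So 461/199 = [2; 3, 6, 3, 3].

[2; 3, 6, 3, 3]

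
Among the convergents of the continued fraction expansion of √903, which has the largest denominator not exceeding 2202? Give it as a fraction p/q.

√903 = [30; 20, 60, …] (period length 2).
Convergents:
  p_0/q_0 = 30/1
  p_1/q_1 = 601/20
  p_2/q_2 = 36090/1201
  p_3/q_3 = 722401/24040
q_2 = 1201 ≤ 2202 < 24040 = q_3, so the answer is 36090/1201.

36090/1201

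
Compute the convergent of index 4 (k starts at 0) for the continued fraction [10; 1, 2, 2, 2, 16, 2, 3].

Using pₖ = aₖpₖ₋₁ + pₖ₋₂, qₖ = aₖqₖ₋₁ + qₖ₋₂ (with p₋₁=1, p₋₂=0, q₋₁=0, q₋₂=1):
  k=0: a=10, p=10, q=1
  k=1: a=1, p=11, q=1
  k=2: a=2, p=32, q=3
  k=3: a=2, p=75, q=7
  k=4: a=2, p=182, q=17

182/17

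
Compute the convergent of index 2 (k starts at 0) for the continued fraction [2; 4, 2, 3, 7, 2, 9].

Using pₖ = aₖpₖ₋₁ + pₖ₋₂, qₖ = aₖqₖ₋₁ + qₖ₋₂ (with p₋₁=1, p₋₂=0, q₋₁=0, q₋₂=1):
  k=0: a=2, p=2, q=1
  k=1: a=4, p=9, q=4
  k=2: a=2, p=20, q=9

20/9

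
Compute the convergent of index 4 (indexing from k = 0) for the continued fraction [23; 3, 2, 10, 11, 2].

Using pₖ = aₖpₖ₋₁ + pₖ₋₂, qₖ = aₖqₖ₋₁ + qₖ₋₂ (with p₋₁=1, p₋₂=0, q₋₁=0, q₋₂=1):
  k=0: a=23, p=23, q=1
  k=1: a=3, p=70, q=3
  k=2: a=2, p=163, q=7
  k=3: a=10, p=1700, q=73
  k=4: a=11, p=18863, q=810

18863/810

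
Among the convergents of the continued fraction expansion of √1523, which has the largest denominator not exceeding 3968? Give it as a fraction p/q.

118755/3043

√1523 = [39; 39, 78, …] (period length 2).
Convergents:
  p_0/q_0 = 39/1
  p_1/q_1 = 1522/39
  p_2/q_2 = 118755/3043
  p_3/q_3 = 4632967/118716
q_2 = 3043 ≤ 3968 < 118716 = q_3, so the answer is 118755/3043.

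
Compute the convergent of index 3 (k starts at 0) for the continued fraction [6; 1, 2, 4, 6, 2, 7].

Using pₖ = aₖpₖ₋₁ + pₖ₋₂, qₖ = aₖqₖ₋₁ + qₖ₋₂ (with p₋₁=1, p₋₂=0, q₋₁=0, q₋₂=1):
  k=0: a=6, p=6, q=1
  k=1: a=1, p=7, q=1
  k=2: a=2, p=20, q=3
  k=3: a=4, p=87, q=13

87/13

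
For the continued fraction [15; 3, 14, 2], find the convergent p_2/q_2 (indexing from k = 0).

659/43

Using pₖ = aₖpₖ₋₁ + pₖ₋₂, qₖ = aₖqₖ₋₁ + qₖ₋₂ (with p₋₁=1, p₋₂=0, q₋₁=0, q₋₂=1):
  k=0: a=15, p=15, q=1
  k=1: a=3, p=46, q=3
  k=2: a=14, p=659, q=43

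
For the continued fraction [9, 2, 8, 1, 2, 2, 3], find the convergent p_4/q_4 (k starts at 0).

Using pₖ = aₖpₖ₋₁ + pₖ₋₂, qₖ = aₖqₖ₋₁ + qₖ₋₂ (with p₋₁=1, p₋₂=0, q₋₁=0, q₋₂=1):
  k=0: a=9, p=9, q=1
  k=1: a=2, p=19, q=2
  k=2: a=8, p=161, q=17
  k=3: a=1, p=180, q=19
  k=4: a=2, p=521, q=55

521/55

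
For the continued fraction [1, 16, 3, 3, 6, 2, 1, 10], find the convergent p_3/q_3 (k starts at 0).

173/163

Using pₖ = aₖpₖ₋₁ + pₖ₋₂, qₖ = aₖqₖ₋₁ + qₖ₋₂ (with p₋₁=1, p₋₂=0, q₋₁=0, q₋₂=1):
  k=0: a=1, p=1, q=1
  k=1: a=16, p=17, q=16
  k=2: a=3, p=52, q=49
  k=3: a=3, p=173, q=163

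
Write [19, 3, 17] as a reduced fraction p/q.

1005/52

Using pₖ = aₖpₖ₋₁ + pₖ₋₂ and qₖ = aₖqₖ₋₁ + qₖ₋₂:
  k=0: a=19, p=19, q=1
  k=1: a=3, p=58, q=3
  k=2: a=17, p=1005, q=52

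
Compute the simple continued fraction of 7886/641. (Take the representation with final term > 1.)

[12; 3, 3, 3, 2, 8]

7886 = 12·641 + 194
641 = 3·194 + 59
194 = 3·59 + 17
59 = 3·17 + 8
17 = 2·8 + 1
8 = 8·1 + 0  (stop)
So 7886/641 = [12; 3, 3, 3, 2, 8].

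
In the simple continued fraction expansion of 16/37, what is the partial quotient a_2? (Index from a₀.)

3

16 = 0·37 + 16   →  a_0 = 0
37 = 2·16 + 5   →  a_1 = 2
16 = 3·5 + 1   →  a_2 = 3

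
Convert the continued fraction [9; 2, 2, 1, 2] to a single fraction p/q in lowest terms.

179/19

Fold from the inside: start with 2/1.
  1 + 1/2 = 3/2
  2 + 2/3 = 8/3
  2 + 3/8 = 19/8
  9 + 8/19 = 179/19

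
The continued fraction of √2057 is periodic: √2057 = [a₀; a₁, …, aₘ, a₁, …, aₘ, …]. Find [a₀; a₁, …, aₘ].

a₀ = ⌊√2057⌋ = 45.
With m₀=0, d₀=1 and mₖ₊₁ = dₖaₖ − mₖ, dₖ₊₁ = (n − mₖ₊₁²)/dₖ, aₖ₊₁ = ⌊(a₀+mₖ₊₁)/dₖ₊₁⌋:
  k=1: m=45, d=32, a=2
  k=2: m=19, d=53, a=1
  k=3: m=34, d=17, a=4
  k=4: m=34, d=53, a=1
  k=5: m=19, d=32, a=2
  k=6: m=45, d=1, a=90
d=1 and a=2a₀=90 at k=6, so the next step gives (m, d) = (45, 32) again — its k=1 value — and the period has length 6.

[45; 2, 1, 4, 1, 2, 90]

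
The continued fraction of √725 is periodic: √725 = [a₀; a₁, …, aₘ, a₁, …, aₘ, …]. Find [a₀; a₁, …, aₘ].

[26; 1, 12, 2, 12, 1, 52]

a₀ = ⌊√725⌋ = 26.
With m₀=0, d₀=1 and mₖ₊₁ = dₖaₖ − mₖ, dₖ₊₁ = (n − mₖ₊₁²)/dₖ, aₖ₊₁ = ⌊(a₀+mₖ₊₁)/dₖ₊₁⌋:
  k=1: m=26, d=49, a=1
  k=2: m=23, d=4, a=12
  k=3: m=25, d=25, a=2
  k=4: m=25, d=4, a=12
  k=5: m=23, d=49, a=1
  k=6: m=26, d=1, a=52
d=1 and a=2a₀=52 at k=6, so the next step gives (m, d) = (26, 49) again — its k=1 value — and the period has length 6.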